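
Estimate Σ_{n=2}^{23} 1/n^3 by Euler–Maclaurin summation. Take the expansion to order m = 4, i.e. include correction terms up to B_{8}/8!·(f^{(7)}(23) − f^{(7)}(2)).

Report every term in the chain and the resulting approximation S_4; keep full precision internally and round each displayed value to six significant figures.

S_4 ≈ 0.201097

The integral term ∫_2^23 1/x^3 dx = 0.124055.
Boundary: ½(f(2) + f(23)) = ½(0.125000 + 8.21895e-05) = 0.0625411.
Running total after boundary: 0.186596.
Correction k=1: B_{2}/2! · (f^{(1)}(23) − f^{(1)}(2)) = 1/12 · (-1.07204e-05 − (-0.187500)) = 0.0156241.
Partial sum through k=1: 0.202220.
Correction k=2: B_{4}/4! · (f^{(3)}(23) − f^{(3)}(2)) = −1/720 · (-4.05307e-07 − (-0.937500)) = -0.00130208.
Partial sum through k=2: 0.200918.
Correction k=3: B_{6}/6! · (f^{(5)}(23) − f^{(5)}(2)) = 1/30240 · (-3.21794e-08 − (-9.84375)) = 0.000325521.
Partial sum through k=3: 0.201243.
Correction k=4: B_{8}/8! · (f^{(7)}(23) − f^{(7)}(2)) = −1/1209600 · (-4.37980e-09 − (-177.188)) = -0.000146484.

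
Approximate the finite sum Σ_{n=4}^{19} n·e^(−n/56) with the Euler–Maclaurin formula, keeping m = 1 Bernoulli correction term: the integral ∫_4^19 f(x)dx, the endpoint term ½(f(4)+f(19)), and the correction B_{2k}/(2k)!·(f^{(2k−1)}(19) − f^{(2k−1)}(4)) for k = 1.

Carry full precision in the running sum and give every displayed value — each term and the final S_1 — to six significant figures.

S_1 ≈ 145.395

Integral: ∫_4^19 x·e^(−x/56) dx = 136.800.
Endpoint term: (f(4) + f(19))/2 = (3.72425 + 13.5333)/2 = 8.62878.
So far: 145.428.
Correction k=1: B_{2}/2! · (f^{(1)}(19) − f^{(1)}(4)) = 1/12 · (0.470613 − 0.864558) = -0.0328288.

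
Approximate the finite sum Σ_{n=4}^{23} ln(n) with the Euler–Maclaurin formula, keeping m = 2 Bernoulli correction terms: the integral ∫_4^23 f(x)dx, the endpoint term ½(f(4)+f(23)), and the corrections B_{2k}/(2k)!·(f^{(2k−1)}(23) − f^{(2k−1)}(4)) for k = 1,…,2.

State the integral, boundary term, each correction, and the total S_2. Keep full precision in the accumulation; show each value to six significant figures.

The integral term ∫_4^23 ln(x) dx = 47.5712.
½[f(4) + f(23)] = ½[1.38629 + 3.13549] = 2.26089.
Integral + boundary = 49.8321.
Order-1 term: 1/12 · (0.0434783 − 0.250000) = -0.0172101.
Running total after k=1: 49.8149.
Order-2 term: −1/720 · (0.000164379 − 0.0312500) = 4.31745e-05.

S_2 ≈ 49.8149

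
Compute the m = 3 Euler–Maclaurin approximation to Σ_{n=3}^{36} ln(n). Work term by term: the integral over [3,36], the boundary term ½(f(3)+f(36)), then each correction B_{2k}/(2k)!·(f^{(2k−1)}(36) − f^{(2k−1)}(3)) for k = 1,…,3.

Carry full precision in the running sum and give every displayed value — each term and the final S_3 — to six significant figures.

S_3 ≈ 95.0265

∫_3^36 ln(x) dx evaluates to 92.7108.
Boundary: ½(f(3) + f(36)) = ½(1.09861 + 3.58352) = 2.34107.
Running total after boundary: 95.0519.
Correction k=1: B_{2}/2! · (f^{(1)}(36) − f^{(1)}(3)) = 1/12 · (0.0277778 − 0.333333) = -0.0254630.
Partial sum through k=1: 95.0264.
Correction k=2: B_{4}/4! · (f^{(3)}(36) − f^{(3)}(3)) = −1/720 · (4.28669e-05 − 0.0740741) = 0.000102821.
Partial sum through k=2: 95.0266.
Correction k=3: B_{6}/6! · (f^{(5)}(36) − f^{(5)}(3)) = 1/30240 · (3.96916e-07 − 0.0987654) = -3.26604e-06.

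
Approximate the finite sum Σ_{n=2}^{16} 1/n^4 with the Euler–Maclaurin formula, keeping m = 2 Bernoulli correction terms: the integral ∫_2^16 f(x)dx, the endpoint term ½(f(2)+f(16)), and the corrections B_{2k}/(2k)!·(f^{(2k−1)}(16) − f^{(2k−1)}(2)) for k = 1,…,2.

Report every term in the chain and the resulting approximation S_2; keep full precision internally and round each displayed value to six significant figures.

The integral term ∫_2^16 1/x^4 dx = 0.0415853.
Endpoint term: (f(2) + f(16))/2 = (0.0625000 + 1.52588e-05)/2 = 0.0312576.
Running total after boundary: 0.0728429.
Correction k=1: B_{2}/2! · (f^{(1)}(16) − f^{(1)}(2)) = 1/12 · (-3.81470e-06 − (-0.125000)) = 0.0104163.
After k=1: 0.0832593.
Correction k=2: B_{4}/4! · (f^{(3)}(16) − f^{(3)}(2)) = −1/720 · (-4.47035e-07 − (-0.937500)) = -0.00130208.

S_2 ≈ 0.0819572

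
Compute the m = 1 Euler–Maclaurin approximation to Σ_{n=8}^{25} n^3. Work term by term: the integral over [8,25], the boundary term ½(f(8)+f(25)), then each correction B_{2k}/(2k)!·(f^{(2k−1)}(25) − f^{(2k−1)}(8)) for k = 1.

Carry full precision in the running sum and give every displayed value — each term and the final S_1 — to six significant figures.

S_1 ≈ 104841

The integral term ∫_8^25 x^3 dx = 96632.2.
½[f(8) + f(25)] = ½[512.000 + 15625.0] = 8068.50.
Running total after boundary: 104701.
Correction k=1: B_{2}/2! · (f^{(1)}(25) − f^{(1)}(8)) = 1/12 · (1875.00 − 192.000) = 140.250.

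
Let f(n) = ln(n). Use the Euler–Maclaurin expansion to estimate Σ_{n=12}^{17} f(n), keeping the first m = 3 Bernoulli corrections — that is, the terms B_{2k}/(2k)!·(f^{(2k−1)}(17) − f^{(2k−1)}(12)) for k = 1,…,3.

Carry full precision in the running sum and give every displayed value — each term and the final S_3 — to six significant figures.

S_3 ≈ 16.0028

The integral term ∫_12^17 ln(x) dx = 13.3457.
Endpoint term: (f(12) + f(17))/2 = (2.48491 + 2.83321)/2 = 2.65906.
So far: 16.0048.
Order-1 term: 1/12 · (0.0588235 − 0.0833333) = -0.00204248.
Partial sum through k=1: 16.0028.
Order-2 term: −1/720 · (0.000407083 − 0.00115741) = 1.04212e-06.
Partial sum through k=2: 16.0028.
Order-3 term: 1/30240 · (1.69031e-05 − 9.64506e-05) = -2.63054e-09.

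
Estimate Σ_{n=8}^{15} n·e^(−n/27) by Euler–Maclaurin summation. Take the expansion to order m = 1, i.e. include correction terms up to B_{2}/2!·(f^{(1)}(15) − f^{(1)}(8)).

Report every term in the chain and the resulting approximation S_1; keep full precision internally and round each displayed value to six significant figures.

Integral: ∫_8^15 x·e^(−x/27) dx = 52.0345.
Boundary: ½(f(8) + f(15)) = ½(5.94854 + 8.60630) = 7.27742.
Running total after boundary: 59.3119.
Order-1 term: 1/12 · (0.255002 − 0.523251) = -0.0223541.

S_1 ≈ 59.2896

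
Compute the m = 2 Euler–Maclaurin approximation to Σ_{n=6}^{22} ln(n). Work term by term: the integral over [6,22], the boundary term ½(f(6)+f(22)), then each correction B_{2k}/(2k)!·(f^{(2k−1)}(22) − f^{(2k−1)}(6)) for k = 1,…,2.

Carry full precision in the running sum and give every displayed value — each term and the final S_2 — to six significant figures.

S_2 ≈ 43.6837

Integral: ∫_6^22 ln(x) dx = 41.2524.
Boundary: ½(f(6) + f(22)) = ½(1.79176 + 3.09104) = 2.44140.
Running total after boundary: 43.6938.
k=1: B_{2}/(2)! × [f^{(1)}(22) − f^{(1)}(6)] = 1/12 × (0.0454545 − 0.166667) = -0.0101010.
Partial sum through k=1: 43.6837.
k=2: B_{4}/(4)! × [f^{(3)}(22) − f^{(3)}(6)] = −1/720 × (0.000187829 − 0.00925926) = 1.25992e-05.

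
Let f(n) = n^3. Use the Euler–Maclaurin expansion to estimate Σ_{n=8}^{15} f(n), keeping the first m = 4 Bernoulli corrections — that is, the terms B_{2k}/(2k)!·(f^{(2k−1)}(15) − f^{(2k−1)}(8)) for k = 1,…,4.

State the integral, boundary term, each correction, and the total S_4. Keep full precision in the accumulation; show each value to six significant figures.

S_4 ≈ 13616.0

The integral term ∫_8^15 x^3 dx = 11632.2.
Boundary: ½(f(8) + f(15)) = ½(512.000 + 3375.00) = 1943.50.
So far: 13575.8.
Order-1 term: 1/12 · (675.000 − 192.000) = 40.2500.
Partial sum through k=1: 13616.0.
Order-2 term: −1/720 · (6.00000 − 6.00000) = 0.00000.
Partial sum through k=2: 13616.0.
Order-3 term: 1/30240 · (0.00000 − 0.00000) = 0.00000.
Partial sum through k=3: 13616.0.
Order-4 term: −1/1209600 · (0.00000 − 0.00000) = 0.00000.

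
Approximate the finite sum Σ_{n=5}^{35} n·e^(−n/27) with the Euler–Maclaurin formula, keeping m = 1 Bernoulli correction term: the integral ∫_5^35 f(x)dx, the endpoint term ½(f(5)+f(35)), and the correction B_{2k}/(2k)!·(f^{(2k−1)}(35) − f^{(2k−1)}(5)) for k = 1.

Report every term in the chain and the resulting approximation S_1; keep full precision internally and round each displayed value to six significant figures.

S_1 ≈ 266.831

∫_5^35 x·e^(−x/27) dx evaluates to 260.030.
½[f(5) + f(35)] = ½[4.15475 + 9.57401] = 6.86438.
So far: 266.894.
Correction k=1: B_{2}/2! · (f^{(1)}(35) − f^{(1)}(5)) = 1/12 · (-0.0810498 − 0.677071) = -0.0631767.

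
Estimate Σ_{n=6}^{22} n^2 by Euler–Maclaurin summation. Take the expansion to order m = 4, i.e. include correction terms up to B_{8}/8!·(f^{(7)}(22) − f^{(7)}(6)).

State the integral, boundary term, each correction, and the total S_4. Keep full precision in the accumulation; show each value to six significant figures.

S_4 ≈ 3740.00

∫_6^22 x^2 dx evaluates to 3477.33.
Boundary: ½(f(6) + f(22)) = ½(36.0000 + 484.000) = 260.000.
So far: 3737.33.
Order-1 term: 1/12 · (44.0000 − 12.0000) = 2.66667.
Running total after k=1: 3740.00.
Order-2 term: −1/720 · (0.00000 − 0.00000) = 0.00000.
Running total after k=2: 3740.00.
Order-3 term: 1/30240 · (0.00000 − 0.00000) = 0.00000.
Running total after k=3: 3740.00.
Order-4 term: −1/1209600 · (0.00000 − 0.00000) = 0.00000.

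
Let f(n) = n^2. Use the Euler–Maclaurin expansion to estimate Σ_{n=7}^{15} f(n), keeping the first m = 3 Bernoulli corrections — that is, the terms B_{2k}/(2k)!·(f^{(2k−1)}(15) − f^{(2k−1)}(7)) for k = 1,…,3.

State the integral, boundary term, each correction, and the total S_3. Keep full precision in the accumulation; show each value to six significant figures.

The integral term ∫_7^15 x^2 dx = 1010.67.
Boundary: ½(f(7) + f(15)) = ½(49.0000 + 225.000) = 137.000.
So far: 1147.67.
k=1: B_{2}/(2)! × [f^{(1)}(15) − f^{(1)}(7)] = 1/12 × (30.0000 − 14.0000) = 1.33333.
Partial sum through k=1: 1149.00.
k=2: B_{4}/(4)! × [f^{(3)}(15) − f^{(3)}(7)] = −1/720 × (0.00000 − 0.00000) = 0.00000.
Partial sum through k=2: 1149.00.
k=3: B_{6}/(6)! × [f^{(5)}(15) − f^{(5)}(7)] = 1/30240 × (0.00000 − 0.00000) = 0.00000.

S_3 ≈ 1149.00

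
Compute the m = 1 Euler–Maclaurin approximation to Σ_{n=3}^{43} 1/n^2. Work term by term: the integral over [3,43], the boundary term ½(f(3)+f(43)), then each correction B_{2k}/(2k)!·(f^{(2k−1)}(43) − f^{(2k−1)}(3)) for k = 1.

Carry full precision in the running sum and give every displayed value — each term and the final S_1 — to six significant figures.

∫_3^43 1/x^2 dx evaluates to 0.310078.
Boundary: ½(f(3) + f(43)) = ½(0.111111 + 0.000540833) = 0.0558260.
Running total after boundary: 0.365903.
Correction k=1: B_{2}/2! · (f^{(1)}(43) − f^{(1)}(3)) = 1/12 · (-2.51550e-05 − (-0.0740741)) = 0.00617074.

S_1 ≈ 0.372074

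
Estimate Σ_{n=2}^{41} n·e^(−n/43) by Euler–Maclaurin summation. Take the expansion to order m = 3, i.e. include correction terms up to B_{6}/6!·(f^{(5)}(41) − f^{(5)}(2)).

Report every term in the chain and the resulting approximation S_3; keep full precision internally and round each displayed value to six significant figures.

S_3 ≈ 463.798

∫_2^41 x·e^(−x/43) dx evaluates to 455.017.
½[f(2) + f(41)] = ½[1.90911 + 15.8012] = 8.85514.
Running total after boundary: 463.872.
Correction k=1: B_{2}/2! · (f^{(1)}(41) − f^{(1)}(2)) = 1/12 · (0.0179253 − 0.910156) = -0.0743525.
Partial sum through k=1: 463.798.
Correction k=2: B_{4}/4! · (f^{(3)}(41) − f^{(3)}(2)) = −1/720 · (0.000426562 − 0.00152475) = 1.52526e-06.
Partial sum through k=2: 463.798.
Correction k=3: B_{6}/6! · (f^{(5)}(41) − f^{(5)}(2)) = 1/30240 · (4.56155e-07 − 1.38305e-06) = -3.06513e-11.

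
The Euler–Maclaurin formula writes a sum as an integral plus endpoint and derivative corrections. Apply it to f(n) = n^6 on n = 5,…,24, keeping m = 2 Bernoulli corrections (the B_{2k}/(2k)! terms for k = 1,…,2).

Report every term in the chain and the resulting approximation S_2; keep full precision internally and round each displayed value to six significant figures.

The integral term ∫_5^24 x^6 dx = 6.55199e+08.
Endpoint term: (f(5) + f(24))/2 = (15625.0 + 1.91103e+08)/2 = 9.55593e+07.
So far: 7.50758e+08.
Order-1 term: 1/12 · (4.77757e+07 − 18750.0) = 3.97975e+06.
Partial sum through k=1: 7.54738e+08.
Order-2 term: −1/720 · (1.65888e+06 − 15000.0) = -2283.17.

S_2 ≈ 7.54736e+08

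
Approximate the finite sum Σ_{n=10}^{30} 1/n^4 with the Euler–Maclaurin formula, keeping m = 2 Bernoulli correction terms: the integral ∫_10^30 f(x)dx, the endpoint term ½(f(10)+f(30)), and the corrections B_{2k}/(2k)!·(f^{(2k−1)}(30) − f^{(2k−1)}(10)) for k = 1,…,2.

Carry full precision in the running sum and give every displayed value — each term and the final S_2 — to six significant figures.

S_2 ≈ 0.000374908

∫_10^30 1/x^4 dx evaluates to 0.000320988.
½[f(10) + f(30)] = ½[0.000100000 + 1.23457e-06] = 5.06173e-05.
Integral + boundary = 0.000371605.
k=1: B_{2}/(2)! × [f^{(1)}(30) − f^{(1)}(10)] = 1/12 × (-1.64609e-07 − (-4.00000e-05)) = 3.31962e-06.
Partial sum through k=1: 0.000374925.
k=2: B_{4}/(4)! × [f^{(3)}(30) − f^{(3)}(10)] = −1/720 × (-5.48697e-09 − (-1.20000e-05)) = -1.66590e-08.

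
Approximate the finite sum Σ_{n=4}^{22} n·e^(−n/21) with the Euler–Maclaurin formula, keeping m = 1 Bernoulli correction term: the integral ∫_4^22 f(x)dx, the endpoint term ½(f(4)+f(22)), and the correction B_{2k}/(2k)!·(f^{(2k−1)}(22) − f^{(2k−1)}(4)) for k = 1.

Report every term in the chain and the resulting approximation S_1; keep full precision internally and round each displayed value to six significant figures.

Integral: ∫_4^22 x·e^(−x/21) dx = 117.200.
Boundary: ½(f(4) + f(22)) = ½(3.30626 + 7.71698) = 5.51162.
So far: 122.711.
k=1: B_{2}/(2)! × [f^{(1)}(22) − f^{(1)}(4)] = 1/12 × (-0.0167034 − 0.669124) = -0.0571523.

S_1 ≈ 122.654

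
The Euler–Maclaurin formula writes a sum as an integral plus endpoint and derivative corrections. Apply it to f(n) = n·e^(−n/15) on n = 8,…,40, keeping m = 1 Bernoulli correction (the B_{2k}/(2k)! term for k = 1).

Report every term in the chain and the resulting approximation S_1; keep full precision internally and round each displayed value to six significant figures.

S_1 ≈ 148.773

The integral term ∫_8^40 x·e^(−x/15) dx = 145.069.
Endpoint term: (f(8) + f(40))/2 = (4.69317 + 2.77934)/2 = 3.73625.
Integral + boundary = 148.805.
k=1: B_{2}/(2)! × [f^{(1)}(40) − f^{(1)}(8)] = 1/12 × (-0.115806 − 0.273768) = -0.0324645.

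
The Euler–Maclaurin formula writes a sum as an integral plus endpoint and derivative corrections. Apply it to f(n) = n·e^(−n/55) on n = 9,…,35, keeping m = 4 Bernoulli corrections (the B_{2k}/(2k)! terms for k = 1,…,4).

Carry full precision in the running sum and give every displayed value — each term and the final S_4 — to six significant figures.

The integral term ∫_9^35 x·e^(−x/55) dx = 369.052.
Endpoint term: (f(9) + f(35))/2 = (7.64146 + 18.5225)/2 = 13.0820.
So far: 382.134.
Order-1 term: 1/12 · (0.192441 − 0.710115) = -0.0431395.
Running total after k=1: 382.091.
Order-2 term: −1/720 · (0.000413510 − 0.000796105) = 5.31381e-07.
Running total after k=2: 382.091.
Order-3 term: 1/30240 · (2.52365e-07 − 4.48747e-07) = -6.49413e-12.
Running total after k=3: 382.091.
Order-4 term: −1/1209600 · (1.21663e-10 − 2.09692e-10) = 7.27753e-17.

S_4 ≈ 382.091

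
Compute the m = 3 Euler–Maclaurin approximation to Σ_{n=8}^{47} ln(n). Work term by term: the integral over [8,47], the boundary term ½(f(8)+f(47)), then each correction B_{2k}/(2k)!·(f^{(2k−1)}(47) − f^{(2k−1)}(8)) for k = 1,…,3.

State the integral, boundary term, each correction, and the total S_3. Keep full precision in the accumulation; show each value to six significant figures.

S_3 ≈ 128.278

∫_8^47 ln(x) dx evaluates to 125.321.
½[f(8) + f(47)] = ½[2.07944 + 3.85015] = 2.96479.
So far: 128.286.
Correction k=1: B_{2}/2! · (f^{(1)}(47) − f^{(1)}(8)) = 1/12 · (0.0212766 − 0.125000) = -0.00864362.
After k=1: 128.278.
Correction k=2: B_{4}/4! · (f^{(3)}(47) − f^{(3)}(8)) = −1/720 · (1.92636e-05 − 0.00390625) = 5.39859e-06.
After k=2: 128.278.
Correction k=3: B_{6}/6! · (f^{(5)}(47) − f^{(5)}(8)) = 1/30240 · (1.04646e-07 − 0.000732422) = -2.42168e-08.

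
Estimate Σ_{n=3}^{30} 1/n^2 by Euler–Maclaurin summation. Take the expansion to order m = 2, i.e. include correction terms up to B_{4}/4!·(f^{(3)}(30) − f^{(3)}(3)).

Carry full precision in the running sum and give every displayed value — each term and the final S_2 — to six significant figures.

The integral term ∫_3^30 1/x^2 dx = 0.300000.
Boundary: ½(f(3) + f(30)) = ½(0.111111 + 0.00111111) = 0.0561111.
Running total after boundary: 0.356111.
Correction k=1: B_{2}/2! · (f^{(1)}(30) − f^{(1)}(3)) = 1/12 · (-7.40741e-05 − (-0.0740741)) = 0.00616667.
Running total after k=1: 0.362278.
Correction k=2: B_{4}/4! · (f^{(3)}(30) − f^{(3)}(3)) = −1/720 · (-9.87654e-07 − (-0.0987654)) = -0.000137173.

S_2 ≈ 0.362141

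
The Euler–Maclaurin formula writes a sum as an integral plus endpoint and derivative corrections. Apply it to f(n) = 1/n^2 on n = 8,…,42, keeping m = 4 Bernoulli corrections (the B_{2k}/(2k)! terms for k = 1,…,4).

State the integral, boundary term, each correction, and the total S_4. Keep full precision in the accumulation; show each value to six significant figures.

Integral: ∫_8^42 1/x^2 dx = 0.101190.
½[f(8) + f(42)] = ½[0.0156250 + 0.000566893] = 0.00809595.
Integral + boundary = 0.109286.
Order-1 term: 1/12 · (-2.69949e-05 − (-0.00390625)) = 0.000323271.
After k=1: 0.109610.
Order-2 term: −1/720 · (-1.83639e-07 − (-0.000732422)) = -1.01700e-06.
After k=2: 0.109609.
Order-3 term: 1/30240 · (-3.12311e-09 − (-0.000343323)) = 1.13532e-08.
After k=3: 0.109609.
Order-4 term: −1/1209600 · (-9.91464e-11 − (-0.000300407)) = -2.48353e-10.

S_4 ≈ 0.109609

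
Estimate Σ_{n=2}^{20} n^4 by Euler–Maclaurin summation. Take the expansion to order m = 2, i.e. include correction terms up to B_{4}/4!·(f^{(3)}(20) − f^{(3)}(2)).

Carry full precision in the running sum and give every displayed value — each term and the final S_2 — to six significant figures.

S_2 ≈ 722665

Integral: ∫_2^20 x^4 dx = 639994.
½[f(2) + f(20)] = ½[16.0000 + 160000] = 80008.0.
Integral + boundary = 720002.
Correction k=1: B_{2}/2! · (f^{(1)}(20) − f^{(1)}(2)) = 1/12 · (32000.0 − 32.0000) = 2664.00.
After k=1: 722666.
Correction k=2: B_{4}/4! · (f^{(3)}(20) − f^{(3)}(2)) = −1/720 · (480.000 − 48.0000) = -0.600000.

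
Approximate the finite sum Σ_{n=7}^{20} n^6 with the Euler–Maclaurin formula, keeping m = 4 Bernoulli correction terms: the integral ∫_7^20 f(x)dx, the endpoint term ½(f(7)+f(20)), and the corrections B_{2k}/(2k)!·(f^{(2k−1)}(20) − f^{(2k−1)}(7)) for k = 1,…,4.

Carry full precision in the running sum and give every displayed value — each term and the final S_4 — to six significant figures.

Integral: ∫_7^20 x^6 dx = 1.82739e+08.
½[f(7) + f(20)] = ½[117649 + 6.40000e+07] = 3.20588e+07.
Running total after boundary: 2.14798e+08.
Correction k=1: B_{2}/2! · (f^{(1)}(20) − f^{(1)}(7)) = 1/12 · (1.92000e+07 − 100842) = 1.59160e+06.
After k=1: 2.16390e+08.
Correction k=2: B_{4}/4! · (f^{(3)}(20) − f^{(3)}(7)) = −1/720 · (960000 − 41160.0) = -1276.17.
After k=2: 2.16389e+08.
Correction k=3: B_{6}/6! · (f^{(5)}(20) − f^{(5)}(7)) = 1/30240 · (14400.0 − 5040.00) = 0.309524.
After k=3: 2.16389e+08.
Correction k=4: B_{8}/8! · (f^{(7)}(20) − f^{(7)}(7)) = −1/1209600 · (0.00000 − 0.00000) = 0.00000.

S_4 ≈ 2.16389e+08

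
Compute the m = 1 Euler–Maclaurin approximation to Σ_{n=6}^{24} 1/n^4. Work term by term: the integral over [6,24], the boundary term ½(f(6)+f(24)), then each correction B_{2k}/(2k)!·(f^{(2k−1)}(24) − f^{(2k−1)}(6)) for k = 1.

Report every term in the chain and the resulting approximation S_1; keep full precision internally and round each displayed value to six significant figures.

∫_6^24 1/x^4 dx evaluates to 0.00151910.
½[f(6) + f(24)] = ½[0.000771605 + 3.01408e-06] = 0.000387310.
Integral + boundary = 0.00190641.
Correction k=1: B_{2}/2! · (f^{(1)}(24) − f^{(1)}(6)) = 1/12 · (-5.02347e-07 − (-0.000514403)) = 4.28251e-05.

S_1 ≈ 0.00194923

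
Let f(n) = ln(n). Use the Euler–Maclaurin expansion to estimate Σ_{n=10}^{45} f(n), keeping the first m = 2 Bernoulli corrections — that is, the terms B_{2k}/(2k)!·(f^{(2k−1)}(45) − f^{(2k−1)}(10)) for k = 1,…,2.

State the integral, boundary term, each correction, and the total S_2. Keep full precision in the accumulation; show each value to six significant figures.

∫_10^45 ln(x) dx evaluates to 113.274.
Boundary: ½(f(10) + f(45)) = ½(2.30259 + 3.80666) = 3.05462.
So far: 116.329.
Correction k=1: B_{2}/2! · (f^{(1)}(45) − f^{(1)}(10)) = 1/12 · (0.0222222 − 0.100000) = -0.00648148.
Partial sum through k=1: 116.322.
Correction k=2: B_{4}/4! · (f^{(3)}(45) − f^{(3)}(10)) = −1/720 · (2.19479e-05 − 0.00200000) = 2.74729e-06.

S_2 ≈ 116.322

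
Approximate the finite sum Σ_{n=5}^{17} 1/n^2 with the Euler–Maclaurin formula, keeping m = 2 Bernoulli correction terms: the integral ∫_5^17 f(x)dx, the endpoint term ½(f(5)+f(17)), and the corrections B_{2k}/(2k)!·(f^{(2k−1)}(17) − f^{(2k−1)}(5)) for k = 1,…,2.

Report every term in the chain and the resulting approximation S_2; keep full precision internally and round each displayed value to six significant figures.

∫_5^17 1/x^2 dx evaluates to 0.141176.
Boundary: ½(f(5) + f(17)) = ½(0.0400000 + 0.00346021) = 0.0217301.
So far: 0.162907.
k=1: B_{2}/(2)! × [f^{(1)}(17) − f^{(1)}(5)] = 1/12 × (-0.000407083 − (-0.0160000)) = 0.00129941.
After k=1: 0.164206.
k=2: B_{4}/(4)! × [f^{(3)}(17) − f^{(3)}(5)] = −1/720 × (-1.69031e-05 − (-0.00768000)) = -1.06432e-05.

S_2 ≈ 0.164195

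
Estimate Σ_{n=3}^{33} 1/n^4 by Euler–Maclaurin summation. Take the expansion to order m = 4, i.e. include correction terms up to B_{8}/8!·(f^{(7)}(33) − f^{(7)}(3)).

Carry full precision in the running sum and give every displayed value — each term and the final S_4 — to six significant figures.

∫_3^33 1/x^4 dx evaluates to 0.0123364.
½[f(3) + f(33)] = ½[0.0123457 + 8.43226e-07] = 0.00617326.
Running total after boundary: 0.0185097.
k=1: B_{2}/(2)! × [f^{(1)}(33) − f^{(1)}(3)] = 1/12 × (-1.02209e-07 − (-0.0164609)) = 0.00137173.
After k=1: 0.0198814.
k=2: B_{4}/(4)! × [f^{(3)}(33) − f^{(3)}(3)] = −1/720 × (-2.81568e-09 − (-0.0548697)) = -7.62079e-05.
After k=2: 0.0198052.
k=3: B_{6}/(6)! × [f^{(5)}(33) − f^{(5)}(3)] = 1/30240 × (-1.44792e-10 − (-0.341411)) = 1.12901e-05.
After k=3: 0.0198165.
k=4: B_{8}/(8)! × [f^{(7)}(33) − f^{(7)}(3)] = −1/1209600 × (-1.19663e-11 − (-3.41411)) = -2.82251e-06.

S_4 ≈ 0.0198137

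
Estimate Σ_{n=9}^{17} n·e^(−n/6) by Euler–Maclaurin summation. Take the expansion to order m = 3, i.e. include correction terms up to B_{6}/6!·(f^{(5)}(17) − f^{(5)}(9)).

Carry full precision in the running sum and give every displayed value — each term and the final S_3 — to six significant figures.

∫_9^17 x·e^(−x/6) dx evaluates to 11.9650.
Boundary: ½(f(9) + f(17)) = ½(2.00817 + 0.999880) = 1.50403.
Integral + boundary = 13.4691.
Order-1 term: 1/12 · (-0.107830 − (-0.111565)) = 0.000311240.
Partial sum through k=1: 13.4694.
Order-2 term: −1/720 · (0.000272298 − 0.00929709) = 1.25344e-05.
Partial sum through k=2: 13.4694.
Order-3 term: 1/30240 · (9.83300e-05 − 0.000602589) = -1.66752e-08.

S_3 ≈ 13.4694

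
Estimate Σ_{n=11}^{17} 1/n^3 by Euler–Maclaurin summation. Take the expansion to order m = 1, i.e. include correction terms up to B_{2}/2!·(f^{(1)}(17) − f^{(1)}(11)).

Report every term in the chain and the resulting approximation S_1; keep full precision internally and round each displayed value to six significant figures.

Integral: ∫_11^17 1/x^3 dx = 0.00240213.
Endpoint term: (f(11) + f(17))/2 = (0.000751315 + 0.000203542)/2 = 0.000477428.
Running total after boundary: 0.00287956.
k=1: B_{2}/(2)! × [f^{(1)}(17) − f^{(1)}(11)] = 1/12 × (-3.59191e-05 − (-0.000204904)) = 1.40821e-05.

S_1 ≈ 0.00289364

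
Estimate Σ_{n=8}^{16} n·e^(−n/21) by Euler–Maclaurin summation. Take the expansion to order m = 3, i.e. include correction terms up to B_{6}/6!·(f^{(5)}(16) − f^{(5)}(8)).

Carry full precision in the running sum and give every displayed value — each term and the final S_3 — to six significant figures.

Integral: ∫_8^16 x·e^(−x/21) dx = 53.3898.
½[f(8) + f(16)] = ½[5.46568 + 7.46842] = 6.46705.
Integral + boundary = 59.8569.
k=1: B_{2}/(2)! × [f^{(1)}(16) − f^{(1)}(8)] = 1/12 × (0.111137 − 0.422940) = -0.0259835.
Running total after k=1: 59.8309.
k=2: B_{4}/(4)! × [f^{(3)}(16) − f^{(3)}(8)] = −1/720 × (0.00236891 − 0.00405751) = 2.34527e-06.
Running total after k=2: 59.8309.
k=3: B_{6}/(6)! × [f^{(5)}(16) − f^{(5)}(8)] = 1/30240 × (1.01719e-05 − 1.62267e-05) = -2.00224e-10.

S_3 ≈ 59.8309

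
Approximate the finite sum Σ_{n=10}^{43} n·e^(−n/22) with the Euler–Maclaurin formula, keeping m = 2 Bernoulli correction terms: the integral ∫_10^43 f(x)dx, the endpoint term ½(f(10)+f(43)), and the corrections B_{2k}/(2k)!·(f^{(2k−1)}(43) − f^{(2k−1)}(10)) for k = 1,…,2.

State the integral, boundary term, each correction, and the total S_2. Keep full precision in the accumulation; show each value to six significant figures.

S_2 ≈ 250.504

∫_10^43 x·e^(−x/22) dx evaluates to 244.325.
½[f(10) + f(43)] = ½[6.34736 + 6.09004] = 6.21870.
So far: 250.544.
Correction k=1: B_{2}/2! · (f^{(1)}(43) − f^{(1)}(10)) = 1/12 · (-0.135191 − 0.346220) = -0.0401176.
After k=1: 250.504.
Correction k=2: B_{4}/4! · (f^{(3)}(43) − f^{(3)}(10)) = −1/720 · (0.000305923 − 0.00333821) = 4.21151e-06.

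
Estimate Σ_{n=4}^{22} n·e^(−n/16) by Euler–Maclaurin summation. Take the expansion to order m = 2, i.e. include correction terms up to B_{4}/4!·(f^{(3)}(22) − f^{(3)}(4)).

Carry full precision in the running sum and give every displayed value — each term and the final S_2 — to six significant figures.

S_2 ≈ 99.7720

Integral: ∫_4^22 x·e^(−x/16) dx = 95.4898.
Boundary: ½(f(4) + f(22)) = ½(3.11520 + 5.56247) = 4.33884.
Integral + boundary = 99.8286.
k=1: B_{2}/(2)! × [f^{(1)}(22) − f^{(1)}(4)] = 1/12 × (-0.0948148 − 0.584101) = -0.0565763.
Running total after k=1: 99.7720.
k=2: B_{4}/(4)! × [f^{(3)}(22) − f^{(3)}(4)] = −1/720 × (0.00160494 − 0.00836602) = 9.39040e-06.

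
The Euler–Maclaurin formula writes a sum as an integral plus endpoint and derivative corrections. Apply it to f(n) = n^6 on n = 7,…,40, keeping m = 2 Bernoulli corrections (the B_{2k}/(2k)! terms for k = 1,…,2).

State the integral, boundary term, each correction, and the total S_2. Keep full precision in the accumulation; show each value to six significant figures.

The integral term ∫_7^40 x^6 dx = 2.34056e+10.
½[f(7) + f(40)] = ½[117649 + 4.09600e+09] = 2.04806e+09.
Integral + boundary = 2.54537e+10.
Correction k=1: B_{2}/2! · (f^{(1)}(40) − f^{(1)}(7)) = 1/12 · (6.14400e+08 − 100842) = 5.11916e+07.
After k=1: 2.55048e+10.
Correction k=2: B_{4}/4! · (f^{(3)}(40) − f^{(3)}(7)) = −1/720 · (7.68000e+06 − 41160.0) = -10609.5.

S_2 ≈ 2.55048e+10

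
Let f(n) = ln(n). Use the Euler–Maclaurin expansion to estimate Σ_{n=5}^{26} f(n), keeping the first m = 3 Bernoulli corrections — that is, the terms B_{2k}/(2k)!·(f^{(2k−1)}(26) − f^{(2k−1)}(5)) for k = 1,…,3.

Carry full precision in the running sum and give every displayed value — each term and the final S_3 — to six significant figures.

∫_5^26 ln(x) dx evaluates to 55.6633.
½[f(5) + f(26)] = ½[1.60944 + 3.25810] = 2.43377.
Running total after boundary: 58.0971.
k=1: B_{2}/(2)! × [f^{(1)}(26) − f^{(1)}(5)] = 1/12 × (0.0384615 − 0.200000) = -0.0134615.
Running total after k=1: 58.0836.
k=2: B_{4}/(4)! × [f^{(3)}(26) − f^{(3)}(5)] = −1/720 × (0.000113792 − 0.0160000) = 2.20642e-05.
Running total after k=2: 58.0836.
k=3: B_{6}/(6)! × [f^{(5)}(26) − f^{(5)}(5)] = 1/30240 × (2.01997e-06 − 0.00768000) = -2.53901e-07.

S_3 ≈ 58.0836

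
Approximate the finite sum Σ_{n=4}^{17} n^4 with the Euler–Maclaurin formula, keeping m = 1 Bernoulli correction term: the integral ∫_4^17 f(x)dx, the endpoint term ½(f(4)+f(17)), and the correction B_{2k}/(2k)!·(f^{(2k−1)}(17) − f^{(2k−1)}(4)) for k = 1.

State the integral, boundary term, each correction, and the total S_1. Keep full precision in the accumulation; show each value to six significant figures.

S_1 ≈ 327271

Integral: ∫_4^17 x^4 dx = 283767.
½[f(4) + f(17)] = ½[256.000 + 83521.0] = 41888.5.
Integral + boundary = 325655.
k=1: B_{2}/(2)! × [f^{(1)}(17) − f^{(1)}(4)] = 1/12 × (19652.0 − 256.000) = 1616.33.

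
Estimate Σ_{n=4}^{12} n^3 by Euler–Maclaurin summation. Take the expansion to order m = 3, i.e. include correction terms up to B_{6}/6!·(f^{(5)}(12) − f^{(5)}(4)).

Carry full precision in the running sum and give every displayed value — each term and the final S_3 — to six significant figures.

∫_4^12 x^3 dx evaluates to 5120.00.
Endpoint term: (f(4) + f(12))/2 = (64.0000 + 1728.00)/2 = 896.000.
Running total after boundary: 6016.00.
Correction k=1: B_{2}/2! · (f^{(1)}(12) − f^{(1)}(4)) = 1/12 · (432.000 − 48.0000) = 32.0000.
Partial sum through k=1: 6048.00.
Correction k=2: B_{4}/4! · (f^{(3)}(12) − f^{(3)}(4)) = −1/720 · (6.00000 − 6.00000) = 0.00000.
Partial sum through k=2: 6048.00.
Correction k=3: B_{6}/6! · (f^{(5)}(12) − f^{(5)}(4)) = 1/30240 · (0.00000 − 0.00000) = 0.00000.

S_3 ≈ 6048.00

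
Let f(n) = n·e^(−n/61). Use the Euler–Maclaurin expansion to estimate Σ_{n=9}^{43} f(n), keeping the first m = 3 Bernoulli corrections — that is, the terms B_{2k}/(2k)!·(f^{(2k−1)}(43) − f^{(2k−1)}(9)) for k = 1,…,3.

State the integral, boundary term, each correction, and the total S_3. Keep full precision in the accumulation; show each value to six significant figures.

Integral: ∫_9^43 x·e^(−x/61) dx = 549.390.
Boundary: ½(f(9) + f(43)) = ½(7.76544 + 21.2484) = 14.5069.
Running total after boundary: 563.897.
Correction k=1: B_{2}/2! · (f^{(1)}(43) − f^{(1)}(9)) = 1/12 · (0.145814 − 0.735525) = -0.0491425.
After k=1: 563.848.
Correction k=2: B_{4}/4! · (f^{(3)}(43) − f^{(3)}(9)) = −1/720 · (0.000304787 − 0.000661429) = 4.95337e-07.
After k=2: 563.848.
Correction k=3: B_{6}/6! · (f^{(5)}(43) − f^{(5)}(9)) = 1/30240 · (1.53289e-07 − 3.02389e-07) = -4.93057e-12.

S_3 ≈ 563.848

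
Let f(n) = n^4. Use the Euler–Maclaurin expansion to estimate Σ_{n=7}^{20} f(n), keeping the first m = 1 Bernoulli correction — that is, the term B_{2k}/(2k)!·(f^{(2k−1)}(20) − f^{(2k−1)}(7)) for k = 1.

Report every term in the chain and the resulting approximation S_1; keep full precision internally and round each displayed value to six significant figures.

∫_7^20 x^4 dx evaluates to 636639.
½[f(7) + f(20)] = ½[2401.00 + 160000] = 81200.5.
So far: 717839.
Order-1 term: 1/12 · (32000.0 − 1372.00) = 2552.33.

S_1 ≈ 720391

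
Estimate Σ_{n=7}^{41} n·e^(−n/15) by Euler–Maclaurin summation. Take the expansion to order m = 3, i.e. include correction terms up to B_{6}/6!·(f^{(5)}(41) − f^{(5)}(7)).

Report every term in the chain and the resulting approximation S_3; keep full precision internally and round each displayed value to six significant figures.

S_3 ≈ 155.828

The integral term ∫_7^41 x·e^(−x/15) dx = 152.338.
Boundary: ½(f(7) + f(41)) = ½(4.38962 + 2.66509) = 3.52736.
Integral + boundary = 155.865.
Order-1 term: 1/12 · (-0.112671 − 0.334448) = -0.0372598.
After k=1: 155.828.
Order-2 term: −1/720 · (7.70397e-05 − 0.00706056) = 9.69933e-06.
After k=2: 155.828.
Order-3 term: 1/30240 · (2.91039e-06 − 5.61542e-05) = -1.76071e-09.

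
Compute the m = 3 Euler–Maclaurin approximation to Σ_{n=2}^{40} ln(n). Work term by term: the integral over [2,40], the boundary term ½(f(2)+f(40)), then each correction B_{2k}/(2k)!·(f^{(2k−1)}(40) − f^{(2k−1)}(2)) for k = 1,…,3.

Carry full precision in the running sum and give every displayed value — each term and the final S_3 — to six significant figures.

S_3 ≈ 110.321

The integral term ∫_2^40 ln(x) dx = 108.169.
½[f(2) + f(40)] = ½[0.693147 + 3.68888] = 2.19101.
Running total after boundary: 110.360.
Correction k=1: B_{2}/2! · (f^{(1)}(40) − f^{(1)}(2)) = 1/12 · (0.0250000 − 0.500000) = -0.0395833.
Partial sum through k=1: 110.320.
Correction k=2: B_{4}/4! · (f^{(3)}(40) − f^{(3)}(2)) = −1/720 · (3.12500e-05 − 0.250000) = 0.000347179.
Partial sum through k=2: 110.321.
Correction k=3: B_{6}/6! · (f^{(5)}(40) − f^{(5)}(2)) = 1/30240 · (2.34375e-07 − 0.750000) = -2.48016e-05.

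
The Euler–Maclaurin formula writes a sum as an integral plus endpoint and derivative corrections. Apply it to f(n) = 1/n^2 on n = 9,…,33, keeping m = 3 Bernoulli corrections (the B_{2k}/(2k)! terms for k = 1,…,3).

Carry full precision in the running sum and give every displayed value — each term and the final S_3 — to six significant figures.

Integral: ∫_9^33 1/x^2 dx = 0.0808081.
Boundary: ½(f(9) + f(33)) = ½(0.0123457 + 0.000918274) = 0.00663198.
So far: 0.0874401.
Order-1 term: 1/12 · (-5.56529e-05 − (-0.00274348)) = 0.000223986.
Running total after k=1: 0.0876640.
Order-2 term: −1/720 · (-6.13256e-07 − (-0.000406442)) = -5.63651e-07.
Running total after k=2: 0.0876635.
Order-3 term: 1/30240 · (-1.68941e-08 − (-0.000150534)) = 4.97742e-09.

S_3 ≈ 0.0876635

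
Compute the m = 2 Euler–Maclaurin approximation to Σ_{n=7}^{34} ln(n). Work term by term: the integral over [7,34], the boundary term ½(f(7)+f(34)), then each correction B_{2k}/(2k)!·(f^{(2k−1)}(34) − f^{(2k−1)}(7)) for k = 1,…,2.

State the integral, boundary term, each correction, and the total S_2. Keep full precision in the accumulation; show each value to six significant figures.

S_2 ≈ 82.0016

∫_7^34 ln(x) dx evaluates to 79.2749.
½[f(7) + f(34)] = ½[1.94591 + 3.52636] = 2.73614.
Integral + boundary = 82.0110.
Correction k=1: B_{2}/2! · (f^{(1)}(34) − f^{(1)}(7)) = 1/12 · (0.0294118 − 0.142857) = -0.00945378.
Partial sum through k=1: 82.0016.
Correction k=2: B_{4}/4! · (f^{(3)}(34) − f^{(3)}(7)) = −1/720 · (5.08854e-05 − 0.00583090) = 8.02780e-06.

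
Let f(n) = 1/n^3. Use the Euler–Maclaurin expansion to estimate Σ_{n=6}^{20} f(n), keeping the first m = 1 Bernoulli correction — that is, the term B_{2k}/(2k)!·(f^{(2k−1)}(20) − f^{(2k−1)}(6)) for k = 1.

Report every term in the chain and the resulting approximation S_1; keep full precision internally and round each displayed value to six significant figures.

S_1 ≈ 0.0152075

∫_6^20 1/x^3 dx evaluates to 0.0126389.
½[f(6) + f(20)] = ½[0.00462963 + 0.000125000] = 0.00237731.
Integral + boundary = 0.0150162.
k=1: B_{2}/(2)! × [f^{(1)}(20) − f^{(1)}(6)] = 1/12 × (-1.87500e-05 − (-0.00231481)) = 0.000191339.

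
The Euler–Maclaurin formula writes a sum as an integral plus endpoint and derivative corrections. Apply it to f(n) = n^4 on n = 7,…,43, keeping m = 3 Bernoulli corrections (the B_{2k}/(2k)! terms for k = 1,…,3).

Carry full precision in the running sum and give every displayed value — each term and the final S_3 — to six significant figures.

∫_7^43 x^4 dx evaluates to 2.93983e+07.
½[f(7) + f(43)] = ½[2401.00 + 3.41880e+06] = 1.71060e+06.
Running total after boundary: 3.11089e+07.
Correction k=1: B_{2}/2! · (f^{(1)}(43) − f^{(1)}(7)) = 1/12 · (318028 − 1372.00) = 26388.0.
After k=1: 3.11353e+07.
Correction k=2: B_{4}/4! · (f^{(3)}(43) − f^{(3)}(7)) = −1/720 · (1032.00 − 168.000) = -1.20000.
After k=2: 3.11353e+07.
Correction k=3: B_{6}/6! · (f^{(5)}(43) − f^{(5)}(7)) = 1/30240 · (0.00000 − 0.00000) = 0.00000.

S_3 ≈ 3.11353e+07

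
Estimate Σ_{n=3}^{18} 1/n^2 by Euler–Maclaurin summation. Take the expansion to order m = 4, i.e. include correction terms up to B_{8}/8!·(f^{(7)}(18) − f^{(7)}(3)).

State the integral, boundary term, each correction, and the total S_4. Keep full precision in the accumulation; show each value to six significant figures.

Integral: ∫_3^18 1/x^2 dx = 0.277778.
Boundary: ½(f(3) + f(18)) = ½(0.111111 + 0.00308642) = 0.0570988.
So far: 0.334877.
Order-1 term: 1/12 · (-0.000342936 − (-0.0740741)) = 0.00614426.
Running total after k=1: 0.341021.
Order-2 term: −1/720 · (-1.27013e-05 − (-0.0987654)) = -0.000137157.
Running total after k=2: 0.340884.
Order-3 term: 1/30240 · (-1.17605e-06 − (-0.329218)) = 1.08868e-05.
Running total after k=3: 0.340895.
Order-4 term: −1/1209600 · (-2.03268e-07 − (-2.04847)) = -1.69351e-06.

S_4 ≈ 0.340893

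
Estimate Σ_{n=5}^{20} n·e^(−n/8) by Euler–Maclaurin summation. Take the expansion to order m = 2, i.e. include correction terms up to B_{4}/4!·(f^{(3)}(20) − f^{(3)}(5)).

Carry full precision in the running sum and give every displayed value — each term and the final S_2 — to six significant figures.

Integral: ∫_5^20 x·e^(−x/8) dx = 37.2801.
½[f(5) + f(20)] = ½[2.67631 + 1.64170] = 2.15900.
Running total after boundary: 39.4392.
Correction k=1: B_{2}/2! · (f^{(1)}(20) − f^{(1)}(5)) = 1/12 · (-0.123127 − 0.200723) = -0.0269875.
Running total after k=1: 39.4122.
Correction k=2: B_{4}/4! · (f^{(3)}(20) − f^{(3)}(5)) = −1/720 · (0.000641289 − 0.0198632) = 2.66971e-05.

S_2 ≈ 39.4122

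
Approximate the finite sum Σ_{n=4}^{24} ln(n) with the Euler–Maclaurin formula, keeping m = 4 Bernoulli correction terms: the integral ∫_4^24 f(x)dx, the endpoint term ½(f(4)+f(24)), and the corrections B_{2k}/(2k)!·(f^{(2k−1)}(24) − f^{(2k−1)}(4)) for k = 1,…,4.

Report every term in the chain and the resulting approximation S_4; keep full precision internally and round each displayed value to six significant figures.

S_4 ≈ 52.9930

∫_4^24 ln(x) dx evaluates to 50.7281.
½[f(4) + f(24)] = ½[1.38629 + 3.17805] = 2.28217.
Running total after boundary: 53.0103.
k=1: B_{2}/(2)! × [f^{(1)}(24) − f^{(1)}(4)] = 1/12 × (0.0416667 − 0.250000) = -0.0173611.
Partial sum through k=1: 52.9929.
k=2: B_{4}/(4)! × [f^{(3)}(24) − f^{(3)}(4)] = −1/720 × (0.000144676 − 0.0312500) = 4.32018e-05.
Partial sum through k=2: 52.9930.
k=3: B_{6}/(6)! × [f^{(5)}(24) − f^{(5)}(4)] = 1/30240 × (3.01408e-06 − 0.0234375) = -7.74950e-07.
Partial sum through k=3: 52.9930.
k=4: B_{8}/(8)! × [f^{(7)}(24) − f^{(7)}(4)] = −1/1209600 × (1.56983e-07 − 0.0439453) = 3.63303e-08.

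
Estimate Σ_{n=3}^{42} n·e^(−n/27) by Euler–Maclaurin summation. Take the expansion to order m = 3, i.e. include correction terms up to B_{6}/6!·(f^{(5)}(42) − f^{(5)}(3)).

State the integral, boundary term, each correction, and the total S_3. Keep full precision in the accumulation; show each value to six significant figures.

The integral term ∫_3^42 x·e^(−x/27) dx = 331.593.
½[f(3) + f(42)] = ½[2.68452 + 8.86503] = 5.77477.
Running total after boundary: 337.367.
k=1: B_{2}/(2)! × [f^{(1)}(42) − f^{(1)}(3)] = 1/12 × (-0.117262 − 0.795413) = -0.0760562.
Partial sum through k=1: 337.291.
k=2: B_{4}/(4)! × [f^{(3)}(42) − f^{(3)}(3)] = −1/720 × (0.000418219 − 0.00354608) = 4.34425e-06.
Partial sum through k=2: 337.291.
k=3: B_{6}/(6)! × [f^{(5)}(42) − f^{(5)}(3)] = 1/30240 × (1.36803e-06 − 8.23190e-06) = -2.26980e-10.

S_3 ≈ 337.291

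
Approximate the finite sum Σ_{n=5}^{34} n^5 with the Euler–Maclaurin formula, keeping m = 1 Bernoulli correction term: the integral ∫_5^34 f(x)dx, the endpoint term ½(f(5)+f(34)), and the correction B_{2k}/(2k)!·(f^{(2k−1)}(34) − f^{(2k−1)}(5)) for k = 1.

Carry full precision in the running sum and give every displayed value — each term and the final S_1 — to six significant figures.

S_1 ≈ 2.80741e+08

Integral: ∫_5^34 x^5 dx = 2.57465e+08.
½[f(5) + f(34)] = ½[3125.00 + 4.54354e+07] = 2.27193e+07.
Integral + boundary = 2.80184e+08.
Order-1 term: 1/12 · (6.68168e+06 − 3125.00) = 556546.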